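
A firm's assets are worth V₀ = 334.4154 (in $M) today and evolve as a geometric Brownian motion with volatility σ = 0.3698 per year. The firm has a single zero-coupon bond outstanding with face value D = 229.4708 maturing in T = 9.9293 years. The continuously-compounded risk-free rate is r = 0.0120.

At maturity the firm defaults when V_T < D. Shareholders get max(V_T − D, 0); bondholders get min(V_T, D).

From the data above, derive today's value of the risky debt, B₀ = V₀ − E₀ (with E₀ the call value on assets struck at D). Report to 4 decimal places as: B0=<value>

Apply the equity-as-call identities (strike 229.4708, horizon 9.9293 years):
d₁ = [ln(V₀/D) + (r + σ²/2)T] / (σ√T)
   = [ln(334.4154/229.4708) + (0.0120 + 0.5·0.3698²)·9.9293] / (0.3698·√9.9293)
   = [0.376608 + 0.798078] / 1.165269 = 1.008081
d₂ = d₁ − σ√T = 1.008081 − 1.165269 = -0.157188
N(d₁) = 0.843292,  N(d₂) = 0.437548,  e^(−rT) = 0.887673
E₀ = V₀·N(d₁) − D·e^(−rT)·N(d₂)
   = 334.4154·0.843292 − 229.4708·0.887673·0.437548 = 192.883462
B₀ = V₀ − E₀ = 334.4154 − 192.883462 = 141.531938

B0=141.5319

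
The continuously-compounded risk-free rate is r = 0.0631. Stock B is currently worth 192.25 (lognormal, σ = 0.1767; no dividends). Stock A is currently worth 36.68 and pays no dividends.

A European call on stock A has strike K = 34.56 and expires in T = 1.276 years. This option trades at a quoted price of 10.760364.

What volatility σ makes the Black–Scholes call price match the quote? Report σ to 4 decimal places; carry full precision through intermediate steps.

sigma = 0.5358

At σ = 0.5358 the Black–Scholes value reproduces the quote:
σ√T = 0.5358·√1.276 = 0.605241
d₁ = (ln(S/K) + (r+σ²/2)T) / (σ√T) = (ln(36.68/34.56) + (0.0631+0.5358²/2)·1.276) / 0.605241 = (0.059535 + 0.263674) / 0.605241 = 0.534016
d₂ = d₁ − σ√T = 0.534016 − 0.605241 = -0.071224
e^{−rT} = 0.922641
N(d₁) = 0.703335,  N(d₂) = 0.471610
V = S·N(d₁) − K·e^{−rT}·N(d₂) = 25.798324 − 15.037961 = 10.760364 (the observed quote) — the price is monotone increasing in volatility, hence this σ is the only solution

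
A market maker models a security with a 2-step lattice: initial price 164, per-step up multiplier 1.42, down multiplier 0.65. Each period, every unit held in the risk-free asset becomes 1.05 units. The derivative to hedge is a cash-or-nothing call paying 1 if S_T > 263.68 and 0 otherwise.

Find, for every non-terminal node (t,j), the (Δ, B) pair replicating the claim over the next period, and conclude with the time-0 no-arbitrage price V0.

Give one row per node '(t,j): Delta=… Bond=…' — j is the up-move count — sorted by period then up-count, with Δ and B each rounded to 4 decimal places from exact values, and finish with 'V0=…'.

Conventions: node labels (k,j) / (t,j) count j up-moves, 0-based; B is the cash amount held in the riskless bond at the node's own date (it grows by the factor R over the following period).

Risk-neutral probability p* = (R−d)/(u−d) = (1.05−0.65)/(1.42−0.65) = 0.5195.
Expiry values: V(2,0)=0.0000, V(2,1)=0.0000, V(2,2)=1.0000
Node (1,0) S=106.6000: V=(p*·0.0000+(1−p*)·0.0000)/1.05=0.0000; Δ=(0.0000−0.0000)/(151.3720−69.2900)=0.0000; B=V−Δ·S=0.0000
Node (1,1) S=232.8800: V=(p*·1.0000+(1−p*)·0.0000)/1.05=0.4947; Δ=(1.0000−0.0000)/(330.6896−151.3720)=0.0056; B=V−Δ·S=-0.8040
Node (0,0) S=164.0000: V=(p*·0.4947+(1−p*)·0.0000)/1.05=0.2448; Δ=(0.4947−0.0000)/(232.8800−106.6000)=0.0039; B=V−Δ·S=-0.3978
Verification: the root portfolio costs Δ(0,0)·S0 + B(0,0) = 0.2448, matching V0.

(0,0): Delta=0.0039 Bond=-0.3978
(1,0): Delta=0.0000 Bond=0.0000
(1,1): Delta=0.0056 Bond=-0.8040
V0=0.2448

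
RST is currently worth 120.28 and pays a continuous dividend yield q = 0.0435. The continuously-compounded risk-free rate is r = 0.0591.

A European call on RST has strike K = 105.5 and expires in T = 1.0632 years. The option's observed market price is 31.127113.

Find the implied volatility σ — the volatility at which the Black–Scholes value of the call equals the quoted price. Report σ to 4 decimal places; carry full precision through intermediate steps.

sigma = 0.5152

At σ = 0.5152 the Black–Scholes value reproduces the quote:
σ√T = 0.5152·√1.0632 = 0.531231
d₁ = (ln(S/K) + (r−q+σ²/2)T) / (σ√T) = (ln(120.28/105.5) + (0.0591−0.0435+0.5152²/2)·1.0632) / 0.531231 = (0.131111 + 0.157689) / 0.531231 = 0.543644
d₂ = d₁ − σ√T = 0.543644 − 0.531231 = 0.012413
e^{−rT} = 0.939098
e^{−qT} = 0.954804
N(d₁) = 0.706657,  N(d₂) = 0.504952
V = S·e^{−qT}·N(d₁) − K·e^{−rT}·N(d₂) = 81.155163 − 50.028050 = 31.127113 (equal to the quote); since ∂V/∂σ > 0 for all σ, the implied volatility is unique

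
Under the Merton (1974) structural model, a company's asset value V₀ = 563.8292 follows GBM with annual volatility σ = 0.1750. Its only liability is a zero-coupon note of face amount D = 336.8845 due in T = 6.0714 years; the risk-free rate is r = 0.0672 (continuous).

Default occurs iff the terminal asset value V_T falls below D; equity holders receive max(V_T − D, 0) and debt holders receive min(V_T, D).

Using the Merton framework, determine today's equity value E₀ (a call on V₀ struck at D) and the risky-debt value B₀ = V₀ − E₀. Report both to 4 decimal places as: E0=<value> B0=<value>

E0=340.6770 B0=223.1522

Work the structural quantities from V₀ = 563.8292 against face 336.8845:
d₁ = [ln(V₀/D) + (r + σ²/2)T] / (σ√T)
   = [ln(563.8292/336.8845) + (0.0672 + 0.5·0.1750²)·6.0714] / (0.1750·√6.0714)
   = [0.515011 + 0.500966] / 0.431204 = 2.356143
d₂ = d₁ − σ√T = 2.356143 − 0.431204 = 1.924939
N(d₁) = 0.990767,  N(d₂) = 0.972882,  e^(−rT) = 0.664980
E₀ = V₀·N(d₁) − D·e^(−rT)·N(d₂)
   = 563.8292·0.990767 − 336.8845·0.664980·0.972882 = 340.677034
B₀ = V₀ − E₀ = 563.8292 − 340.677034 = 223.152166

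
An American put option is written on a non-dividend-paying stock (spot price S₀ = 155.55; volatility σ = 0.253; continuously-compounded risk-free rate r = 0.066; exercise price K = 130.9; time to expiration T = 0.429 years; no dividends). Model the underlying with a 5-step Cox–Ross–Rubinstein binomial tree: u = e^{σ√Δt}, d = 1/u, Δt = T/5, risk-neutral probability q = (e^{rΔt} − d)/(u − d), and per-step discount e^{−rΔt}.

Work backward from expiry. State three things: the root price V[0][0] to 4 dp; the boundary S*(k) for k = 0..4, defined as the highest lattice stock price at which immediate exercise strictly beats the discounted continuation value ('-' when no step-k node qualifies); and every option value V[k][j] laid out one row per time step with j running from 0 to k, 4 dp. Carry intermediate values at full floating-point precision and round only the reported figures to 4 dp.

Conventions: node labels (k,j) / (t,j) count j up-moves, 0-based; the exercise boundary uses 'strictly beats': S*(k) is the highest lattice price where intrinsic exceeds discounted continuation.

price = 1.4766
boundary = - - - - 115.6462
tree:
1.4766
2.7344 0.3306
4.9769 0.6923 0.0000
8.8532 1.4498 0.0000 0.0000
15.2538 3.0361 0.0000 0.0000 0.0000
23.5142 6.3579 0.0000 0.0000 0.0000 0.0000

params: Δt=0.08580 u=1.07692 d=0.92857 q=0.51976 e^(-rΔt)=0.99435
t_5 payoffs: 23.5142 6.3579 0.0000 0.0000 0.0000 0.0000
t_4: node(4,0) S=115.6462 payoff=15.2538 vs cont=14.5146 → 15.2538 [stop]  node(4,1) S=134.1222 payoff=0.0000 vs cont=3.0361 → 3.0361 [wait]  node(4,2) S=155.5500 payoff=0.0000 vs cont=0.0000 → 0.0000 [wait]  node(4,3) S=180.4011 payoff=0.0000 vs cont=0.0000 → 0.0000 [wait]  node(4,4) S=209.2226 payoff=0.0000 vs cont=0.0000 → 0.0000 [wait]  ⇒ S*(4)=115.6462
t_3: node(3,0) S=124.5421 payoff=6.3579 vs cont=8.8532 → 8.8532 [wait]  node(3,1) S=144.4393 payoff=0.0000 vs cont=1.4498 → 1.4498 [wait]  node(3,2) S=167.5154 payoff=0.0000 vs cont=0.0000 → 0.0000 [wait]  node(3,3) S=194.2781 payoff=0.0000 vs cont=0.0000 → 0.0000 [wait]  ⇒ S*(3)=-
t_2: node(2,0) S=134.1222 payoff=0.0000 vs cont=4.9769 → 4.9769 [wait]  node(2,1) S=155.5500 payoff=0.0000 vs cont=0.6923 → 0.6923 [wait]  node(2,2) S=180.4011 payoff=0.0000 vs cont=0.0000 → 0.0000 [wait]  ⇒ S*(2)=-
t_1: node(1,0) S=144.4393 payoff=0.0000 vs cont=2.7344 → 2.7344 [wait]  node(1,1) S=167.5154 payoff=0.0000 vs cont=0.3306 → 0.3306 [wait]  ⇒ S*(1)=-
t_0: node(0,0) S=155.5500 payoff=0.0000 vs cont=1.4766 → 1.4766 [wait]  ⇒ S*(0)=-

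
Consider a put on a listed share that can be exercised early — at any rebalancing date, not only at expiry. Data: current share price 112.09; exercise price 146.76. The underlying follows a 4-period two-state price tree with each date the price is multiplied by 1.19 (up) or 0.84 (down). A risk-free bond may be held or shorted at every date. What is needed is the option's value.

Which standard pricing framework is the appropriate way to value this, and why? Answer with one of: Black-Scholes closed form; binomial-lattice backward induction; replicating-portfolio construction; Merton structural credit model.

Key observation: an American put (K = 146.76, S₀ = 112.09) on a 4-date tree has no closed form — the optimal stopping decision is embedded and must be resolved recursively from expiry.

framework: binomial-lattice backward induction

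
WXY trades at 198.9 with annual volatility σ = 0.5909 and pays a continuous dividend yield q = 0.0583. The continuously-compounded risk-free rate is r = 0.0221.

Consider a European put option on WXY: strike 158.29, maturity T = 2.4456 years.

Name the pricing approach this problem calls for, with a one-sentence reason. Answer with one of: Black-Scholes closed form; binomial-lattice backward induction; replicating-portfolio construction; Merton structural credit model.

Key observation: a European-exercise option on WXY struck at 158.29 — a GBM underlying with constant parameters — admits an analytic price: the data contain no early exercise, no discrete tree, no debt structure.

framework: Black-Scholes closed form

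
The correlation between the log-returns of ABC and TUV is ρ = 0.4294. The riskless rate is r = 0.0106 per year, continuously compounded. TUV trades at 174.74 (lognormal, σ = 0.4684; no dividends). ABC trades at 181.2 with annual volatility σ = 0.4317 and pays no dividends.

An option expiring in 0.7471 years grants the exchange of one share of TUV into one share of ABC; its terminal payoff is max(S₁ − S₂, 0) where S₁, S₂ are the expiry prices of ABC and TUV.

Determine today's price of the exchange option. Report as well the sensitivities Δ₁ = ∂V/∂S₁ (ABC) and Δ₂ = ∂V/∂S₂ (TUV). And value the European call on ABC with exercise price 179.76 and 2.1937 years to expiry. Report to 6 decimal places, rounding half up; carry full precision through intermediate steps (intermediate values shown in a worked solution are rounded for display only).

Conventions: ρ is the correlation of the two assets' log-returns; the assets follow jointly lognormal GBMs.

σ_eff = √(σ₁² + σ₂² − 2ρσ₁σ₂) = √(0.4317² + 0.4684² − 2·0.4294·0.4317·0.4684) = 0.481775
d₁ = (ln(S₁/S₂) + (q₂ − q₁ + σ_eff²/2)T) / (σ_eff√T) = (ln(181.2/174.74) + (0.0 − 0.0 + 0.116053)·0.7471) / 0.416422 = 0.295388
d₂ = d₁ − σ_eff√T = 0.295388 − 0.416422 = -0.121034
N(d₁) = 0.616151,  N(d₂) = 0.451832
V = S₁·e^{−q₁T}·N(d₁) − S₂·e^{−q₂T}·N(d₂) = 111.646573 − 78.953112 = 32.693461
Δ₁ = e^{−q₁T}·N(d₁) = 0.616151;  Δ₂ = −e^{−q₂T}·N(d₂) = -0.451832
[vanilla: ABC call K=179.76]
σ√T = 0.4317·√2.1937 = 0.639397
d₁ = (ln(S/K) + (r+σ²/2)T) / (σ√T) = (ln(181.2/179.76) + (0.0106+0.4317²/2)·2.1937) / 0.639397 = (0.007979 + 0.227668) / 0.639397 = 0.368545
d₂ = d₁ − σ√T = 0.368545 − 0.639397 = -0.270853
e^{−rT} = 0.977015
N(d₁) = 0.643766,  N(d₂) = 0.393252
price = S·N(d₁) − K·e^{−rT}·N(d₂) = 116.650468 − 69.066189 = 47.584279

exchange price = 32.693461
Δ1 = 0.616151
Δ2 = -0.451832
price(ABC call K=179.76) = 47.584279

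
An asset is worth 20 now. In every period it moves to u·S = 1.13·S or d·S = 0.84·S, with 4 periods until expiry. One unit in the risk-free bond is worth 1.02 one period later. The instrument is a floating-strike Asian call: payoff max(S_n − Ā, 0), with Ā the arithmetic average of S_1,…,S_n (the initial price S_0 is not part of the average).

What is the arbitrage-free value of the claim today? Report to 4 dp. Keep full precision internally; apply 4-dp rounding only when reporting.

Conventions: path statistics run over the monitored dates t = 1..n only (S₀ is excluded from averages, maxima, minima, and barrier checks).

price = 1.4291

Risk-neutral up-probability p* = (R−d)/(u−d) = (1.02−0.84)/(1.13−0.84) = 0.6207; the claim prices as the p*-weighted sum of path payoffs discounted by R^4.
Enumerate all 2^4 = 16 price paths (U = up ×1.13, D = down ×0.84); each path with k up-moves has probability p*^k·(1−p*)^(4−k).
DDDD: Ā=13.1809, payoff=0.0000, prob=0.020700
UDDD: Ā=17.7314, payoff=0.0000, prob=0.033873
DUDD: Ā=16.2814, payoff=0.0000, prob=0.033873
UUDD: Ā=21.9024, payoff=0.0000, prob=0.055429
DDUD: Ā=15.0634, payoff=0.0000, prob=0.033873
UDUD: Ā=20.2639, payoff=0.0000, prob=0.055429
DUUD: Ā=18.8139, payoff=0.0000, prob=0.055429
UUUD: Ā=25.3092, payoff=0.0000, prob=0.090702
DDDU: Ā=14.0403, payoff=0.0000, prob=0.033873
UDDU: Ā=18.8875, payoff=0.0000, prob=0.055429
DUDU: Ā=17.4375, payoff=0.5821, prob=0.055429
UUDU: Ā=23.4576, payoff=0.7830, prob=0.090702
DDUU: Ā=16.2195, payoff=1.8001, prob=0.055429
UDUU: Ā=21.8191, payoff=2.4215, prob=0.090702
DUUU: Ā=20.3691, payoff=3.8715, prob=0.090702
UUUU: Ā=27.4014, payoff=5.2081, prob=0.148422
Price = Σ prob·payoff / R^4 = 1.546854 / 1.082432 = 1.4291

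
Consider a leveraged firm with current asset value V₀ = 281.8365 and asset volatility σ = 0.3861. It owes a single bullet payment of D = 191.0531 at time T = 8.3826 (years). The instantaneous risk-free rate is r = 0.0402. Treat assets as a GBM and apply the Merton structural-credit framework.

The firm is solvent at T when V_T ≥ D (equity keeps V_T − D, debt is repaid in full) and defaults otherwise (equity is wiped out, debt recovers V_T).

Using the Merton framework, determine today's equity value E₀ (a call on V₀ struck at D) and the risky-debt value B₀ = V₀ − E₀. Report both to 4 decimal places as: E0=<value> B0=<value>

Apply the equity-as-call identities (strike 191.0531, horizon 8.3826 years):
d₁ = [ln(V₀/D) + (r + σ²/2)T] / (σ√T)
   = [ln(281.8365/191.0531) + (0.0402 + 0.5·0.3861²)·8.3826] / (0.3861·√8.3826)
   = [0.388776 + 0.961791] / 1.117865 = 1.208167
d₂ = d₁ − σ√T = 1.208167 − 1.117865 = 0.090302
N(d₁) = 0.886508,  N(d₂) = 0.535976,  e^(−rT) = 0.713923
E₀ = V₀·N(d₁) − D·e^(−rT)·N(d₂)
   = 281.8365·0.886508 − 191.0531·0.713923·0.535976 = 176.744769
B₀ = V₀ − E₀ = 281.8365 − 176.744769 = 105.091731

E0=176.7448 B0=105.0917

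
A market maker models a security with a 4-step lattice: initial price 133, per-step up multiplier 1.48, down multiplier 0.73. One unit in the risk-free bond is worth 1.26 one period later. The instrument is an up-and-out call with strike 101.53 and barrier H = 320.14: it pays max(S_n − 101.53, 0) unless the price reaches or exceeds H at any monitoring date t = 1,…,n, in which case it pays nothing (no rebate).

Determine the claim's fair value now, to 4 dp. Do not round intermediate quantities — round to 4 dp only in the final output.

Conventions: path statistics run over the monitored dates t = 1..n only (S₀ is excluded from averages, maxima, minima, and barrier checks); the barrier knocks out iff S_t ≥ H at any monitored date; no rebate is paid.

Under the martingale measure an up-move has probability p* = 0.7067; value the claim as the probability-weighted average of per-path payoffs, discounted 4 periods at R = 1.26.
Enumerate all 2^4 = 16 price paths (U = up ×1.48, D = down ×0.73); each path with k up-moves has probability p*^k·(1−p*)^(4−k).
DDDD: M=97.0900, payoff=0.0000, prob=0.007404
UDDD: M=196.8400, payoff=0.0000, prob=0.017836
DUDD: M=143.6932, payoff=0.0000, prob=0.017836
UUDD: M=291.3232, payoff=53.7161, prob=0.042969
DDUD: M=104.8960, payoff=0.0000, prob=0.017836
UDUD: M=212.6659, payoff=53.7161, prob=0.042969
DUUD: M=212.6659, payoff=53.7161, prob=0.042969
UUUD: M=431.1583, payoff=0.0000, prob=0.103515
DDDU: M=97.0900, payoff=0.0000, prob=0.017836
UDDU: M=196.8400, payoff=53.7161, prob=0.042969
DUDU: M=155.2461, payoff=53.7161, prob=0.042969
UUDU: M=314.7456, payoff=213.2156, prob=0.103515
DDUU: M=155.2461, payoff=53.7161, prob=0.042969
UDUU: M=314.7456, payoff=213.2156, prob=0.103515
DUUU: M=314.7456, payoff=213.2156, prob=0.103515
UUUU: M=638.1143, payoff=0.0000, prob=0.249378
Price = Σ prob·payoff / R^4 = 80.062000 / 2.520474 = 31.7647

price = 31.7647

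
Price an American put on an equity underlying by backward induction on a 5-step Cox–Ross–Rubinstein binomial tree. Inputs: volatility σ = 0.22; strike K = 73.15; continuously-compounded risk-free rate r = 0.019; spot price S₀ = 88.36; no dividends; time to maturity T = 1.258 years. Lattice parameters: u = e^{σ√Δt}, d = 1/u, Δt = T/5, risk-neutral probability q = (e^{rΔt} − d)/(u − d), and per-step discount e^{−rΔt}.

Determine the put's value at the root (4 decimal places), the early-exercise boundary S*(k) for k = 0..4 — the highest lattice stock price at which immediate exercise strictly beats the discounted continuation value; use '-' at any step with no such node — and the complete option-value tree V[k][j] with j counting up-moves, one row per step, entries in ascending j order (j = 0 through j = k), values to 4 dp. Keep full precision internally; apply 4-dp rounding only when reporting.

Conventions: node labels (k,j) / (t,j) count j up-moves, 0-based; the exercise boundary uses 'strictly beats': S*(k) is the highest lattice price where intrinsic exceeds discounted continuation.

price = 2.2740
boundary = - - - - 56.8271
tree:
2.2740
3.9083 0.6228
6.5542 1.2371 0.0000
10.6181 2.4571 0.0000 0.0000
16.3229 4.8801 0.0000 0.0000 0.0000
22.2602 9.6928 0.0000 0.0000 0.0000 0.0000

Δt=0.25160, u=1.11667, d=0.89552, q=0.49411, disc=e^(-rΔt)=0.99523
k=5 terminal: V=max(K-S,0) → 22.2602 9.6928 0.0000 0.0000 0.0000 0.0000
k=4: j=0 S=56.8271 intr=16.3229 cont=15.9740 V=16.3229[EX]; j=1 S=70.8607 intr=2.2893 cont=4.8801 V=4.8801[hold]; j=2 S=88.3600 intr=0.0000 cont=0.0000 V=0.0000[hold]; j=3 S=110.1808 intr=0.0000 cont=0.0000 V=0.0000[hold]; j=4 S=137.3902 intr=0.0000 cont=0.0000 V=0.0000[hold]  S*(4)=56.8271
k=3: j=0 S=63.4572 intr=9.6928 cont=10.6181 V=10.6181[hold]; j=1 S=79.1281 intr=0.0000 cont=2.4571 V=2.4571[hold]; j=2 S=98.6690 intr=0.0000 cont=0.0000 V=0.0000[hold]; j=3 S=123.0356 intr=0.0000 cont=0.0000 V=0.0000[hold]  S*(3)=-
k=2: j=0 S=70.8607 intr=2.2893 cont=6.5542 V=6.5542[hold]; j=1 S=88.3600 intr=0.0000 cont=1.2371 V=1.2371[hold]; j=2 S=110.1808 intr=0.0000 cont=0.0000 V=0.0000[hold]  S*(2)=-
k=1: j=0 S=79.1281 intr=0.0000 cont=3.9083 V=3.9083[hold]; j=1 S=98.6690 intr=0.0000 cont=0.6228 V=0.6228[hold]  S*(1)=-
k=0: j=0 S=88.3600 intr=0.0000 cont=2.2740 V=2.2740[hold]  S*(0)=-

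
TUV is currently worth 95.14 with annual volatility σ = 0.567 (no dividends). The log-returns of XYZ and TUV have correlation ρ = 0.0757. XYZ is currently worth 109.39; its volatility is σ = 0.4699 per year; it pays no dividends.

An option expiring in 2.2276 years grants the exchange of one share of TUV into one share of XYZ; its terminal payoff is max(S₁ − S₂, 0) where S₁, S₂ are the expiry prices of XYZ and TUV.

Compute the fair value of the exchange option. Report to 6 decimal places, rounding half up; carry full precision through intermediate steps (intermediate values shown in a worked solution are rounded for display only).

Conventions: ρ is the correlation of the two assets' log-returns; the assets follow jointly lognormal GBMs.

exchange price = 48.663124

σ_eff = √(σ₁² + σ₂² − 2ρσ₁σ₂) = √(0.4699² + 0.567² − 2·0.0757·0.4699·0.567) = 0.708489
d₁ = (ln(S₁/S₂) + (q₂ − q₁ + σ_eff²/2)T) / (σ_eff√T) = (ln(109.39/95.14) + (0.0 − 0.0 + 0.250979)·2.2276) / 1.057431 = 0.660705
d₂ = d₁ − σ_eff√T = 0.660705 − 1.057431 = -0.396726
N(d₁) = 0.745599,  N(d₂) = 0.345785
V = S₁·e^{−q₁T}·N(d₁) − S₂·e^{−q₂T}·N(d₂) = 81.561102 − 32.897978 = 48.663124
Key observation: pricing in TUV-units makes this a unit-strike call on the ratio S₁/S₂ — the risk-free rate cancels and cannot affect the value.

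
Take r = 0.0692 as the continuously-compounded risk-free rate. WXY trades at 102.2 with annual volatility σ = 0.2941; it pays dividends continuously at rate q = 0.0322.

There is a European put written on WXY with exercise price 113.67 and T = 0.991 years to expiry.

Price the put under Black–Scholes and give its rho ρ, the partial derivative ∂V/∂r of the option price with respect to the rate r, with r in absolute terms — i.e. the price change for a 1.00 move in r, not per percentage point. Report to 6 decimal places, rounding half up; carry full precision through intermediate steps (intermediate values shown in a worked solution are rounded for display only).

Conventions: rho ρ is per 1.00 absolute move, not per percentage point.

σ√T = 0.2941·√0.991 = 0.292774
d₁ = (ln(S/K) + (r−q+σ²/2)T) / (σ√T) = (ln(102.2/113.67) + (0.0692−0.0322+0.2941²/2)·0.991) / 0.292774 = (-0.106368 + 0.079525) / 0.292774 = -0.091684
d₂ = d₁ − σ√T = -0.091684 − 0.292774 = -0.384458
e^{−rT} = 0.933721
e^{−qT} = 0.968594
N(−d₁) = 0.536525,  N(−d₂) = 0.649680
Put price V = K·e^{−rT}·N(−d₂) − S·e^{−qT}·N(−d₁) = 68.954543 − 53.110795 = 15.843748
ρ = −K·T·e^{−rT}·N(−d₂) = -68.333952

price = 15.843748
ρ = -68.333952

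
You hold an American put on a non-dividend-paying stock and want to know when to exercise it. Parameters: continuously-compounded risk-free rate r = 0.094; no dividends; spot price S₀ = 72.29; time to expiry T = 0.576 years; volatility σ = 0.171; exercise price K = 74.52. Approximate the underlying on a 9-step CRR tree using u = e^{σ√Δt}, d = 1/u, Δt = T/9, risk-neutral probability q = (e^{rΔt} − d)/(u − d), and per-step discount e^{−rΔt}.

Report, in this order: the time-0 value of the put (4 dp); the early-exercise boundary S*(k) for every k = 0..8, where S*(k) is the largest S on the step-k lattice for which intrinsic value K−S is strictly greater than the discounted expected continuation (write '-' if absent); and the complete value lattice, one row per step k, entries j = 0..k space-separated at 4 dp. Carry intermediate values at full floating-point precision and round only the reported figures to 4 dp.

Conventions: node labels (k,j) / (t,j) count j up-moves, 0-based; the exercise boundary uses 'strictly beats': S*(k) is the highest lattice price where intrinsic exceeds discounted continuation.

params: Δt=0.06400 u=1.04421 d=0.95766 q=0.55891 e^(-rΔt)=0.99400
t_9 payoffs: 25.5432 21.1170 16.2909 11.0285 5.2906 0.0000 0.0000 0.0000 0.0000 0.0000
t_8: node(8,0) S=51.1420 payoff=23.3780 vs cont=22.9310 → 23.3780 [stop]  node(8,1) S=55.7639 payoff=18.7561 vs cont=18.3092 → 18.7561 [stop]  node(8,2) S=60.8034 payoff=13.7166 vs cont=13.2696 → 13.7166 [stop]  node(8,3) S=66.2984 payoff=8.2216 vs cont=7.7746 → 8.2216 [stop]  node(8,4) S=72.2900 payoff=2.2300 vs cont=2.3196 → 2.3196 [wait]  node(8,5) S=78.8231 payoff=0.0000 vs cont=0.0000 → 0.0000 [wait]  node(8,6) S=85.9466 payoff=0.0000 vs cont=0.0000 → 0.0000 [wait]  node(8,7) S=93.7138 payoff=0.0000 vs cont=0.0000 → 0.0000 [wait]  node(8,8) S=102.1830 payoff=0.0000 vs cont=0.0000 → 0.0000 [wait]  ⇒ S*(8)=66.2984
t_7: node(7,0) S=53.4030 payoff=21.1170 vs cont=20.6701 → 21.1170 [stop]  node(7,1) S=58.2291 payoff=16.2909 vs cont=15.8439 → 16.2909 [stop]  node(7,2) S=63.4915 payoff=11.0285 vs cont=10.5815 → 11.0285 [stop]  node(7,3) S=69.2294 payoff=5.2906 vs cont=4.8934 → 5.2906 [stop]  node(7,4) S=75.4859 payoff=0.0000 vs cont=1.0170 → 1.0170 [wait]  node(7,5) S=82.3078 payoff=0.0000 vs cont=0.0000 → 0.0000 [wait]  node(7,6) S=89.7462 payoff=0.0000 vs cont=0.0000 → 0.0000 [wait]  node(7,7) S=97.8568 payoff=0.0000 vs cont=0.0000 → 0.0000 [wait]  ⇒ S*(7)=69.2294
t_6: node(6,0) S=55.7639 payoff=18.7561 vs cont=18.3092 → 18.7561 [stop]  node(6,1) S=60.8034 payoff=13.7166 vs cont=13.2696 → 13.7166 [stop]  node(6,2) S=66.2984 payoff=8.2216 vs cont=7.7746 → 8.2216 [stop]  node(6,3) S=72.2900 payoff=2.2300 vs cont=2.8847 → 2.8847 [wait]  node(6,4) S=78.8231 payoff=0.0000 vs cont=0.4459 → 0.4459 [wait]  node(6,5) S=85.9466 payoff=0.0000 vs cont=0.0000 → 0.0000 [wait]  node(6,6) S=93.7138 payoff=0.0000 vs cont=0.0000 → 0.0000 [wait]  ⇒ S*(6)=66.2984
t_5: node(5,0) S=58.2291 payoff=16.2909 vs cont=15.8439 → 16.2909 [stop]  node(5,1) S=63.4915 payoff=11.0285 vs cont=10.5815 → 11.0285 [stop]  node(5,2) S=69.2294 payoff=5.2906 vs cont=5.2073 → 5.2906 [stop]  node(5,3) S=75.4859 payoff=0.0000 vs cont=1.5125 → 1.5125 [wait]  node(5,4) S=82.3078 payoff=0.0000 vs cont=0.1955 → 0.1955 [wait]  node(5,5) S=89.7462 payoff=0.0000 vs cont=0.0000 → 0.0000 [wait]  ⇒ S*(5)=69.2294
t_4: node(4,0) S=60.8034 payoff=13.7166 vs cont=13.2696 → 13.7166 [stop]  node(4,1) S=66.2984 payoff=8.2216 vs cont=7.7746 → 8.2216 [stop]  node(4,2) S=72.2900 payoff=2.2300 vs cont=3.1599 → 3.1599 [wait]  node(4,3) S=78.8231 payoff=0.0000 vs cont=0.7718 → 0.7718 [wait]  node(4,4) S=85.9466 payoff=0.0000 vs cont=0.0857 → 0.0857 [wait]  ⇒ S*(4)=66.2984
t_3: node(3,0) S=63.4915 payoff=11.0285 vs cont=10.5815 → 11.0285 [stop]  node(3,1) S=69.2294 payoff=5.2906 vs cont=5.3602 → 5.3602 [wait]  node(3,2) S=75.4859 payoff=0.0000 vs cont=1.8142 → 1.8142 [wait]  node(3,3) S=82.3078 payoff=0.0000 vs cont=0.3860 → 0.3860 [wait]  ⇒ S*(3)=63.4915
t_2: node(2,0) S=66.2984 payoff=8.2216 vs cont=7.8133 → 8.2216 [stop]  node(2,1) S=72.2900 payoff=2.2300 vs cont=3.3581 → 3.3581 [wait]  node(2,2) S=78.8231 payoff=0.0000 vs cont=1.0099 → 1.0099 [wait]  ⇒ S*(2)=66.2984
t_1: node(1,0) S=69.2294 payoff=5.2906 vs cont=5.4703 → 5.4703 [wait]  node(1,1) S=75.4859 payoff=0.0000 vs cont=2.0334 → 2.0334 [wait]  ⇒ S*(1)=-
t_0: node(0,0) S=72.2900 payoff=2.2300 vs cont=3.5281 → 3.5281 [wait]  ⇒ S*(0)=-

price = 3.5281
boundary = - - 66.2984 63.4915 66.2984 69.2294 66.2984 69.2294 66.2984
tree:
3.5281
5.4703 2.0334
8.2216 3.3581 1.0099
11.0285 5.3602 1.8142 0.3860
13.7166 8.2216 3.1599 0.7718 0.0857
16.2909 11.0285 5.2906 1.5125 0.1955 0.0000
18.7561 13.7166 8.2216 2.8847 0.4459 0.0000 0.0000
21.1170 16.2909 11.0285 5.2906 1.0170 0.0000 0.0000 0.0000
23.3780 18.7561 13.7166 8.2216 2.3196 0.0000 0.0000 0.0000 0.0000
25.5432 21.1170 16.2909 11.0285 5.2906 0.0000 0.0000 0.0000 0.0000 0.0000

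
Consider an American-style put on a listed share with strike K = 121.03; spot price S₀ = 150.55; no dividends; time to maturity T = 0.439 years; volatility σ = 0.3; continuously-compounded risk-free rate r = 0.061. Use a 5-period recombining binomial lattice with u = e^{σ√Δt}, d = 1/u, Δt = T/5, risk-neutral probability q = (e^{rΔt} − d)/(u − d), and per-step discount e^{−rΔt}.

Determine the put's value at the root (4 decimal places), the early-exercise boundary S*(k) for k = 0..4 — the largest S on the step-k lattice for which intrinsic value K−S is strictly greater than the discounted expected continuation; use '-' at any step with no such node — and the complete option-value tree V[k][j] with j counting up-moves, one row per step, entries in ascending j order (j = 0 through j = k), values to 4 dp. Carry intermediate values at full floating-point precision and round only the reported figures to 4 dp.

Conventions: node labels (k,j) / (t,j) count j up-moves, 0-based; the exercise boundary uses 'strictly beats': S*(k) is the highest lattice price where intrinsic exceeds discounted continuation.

price = 1.5543
boundary = - - - - 105.5012
tree:
1.5543
2.8369 0.3282
5.1043 0.6707 0.0000
9.0147 1.3703 0.0000 0.0000
15.5288 2.7999 0.0000 0.0000 0.0000
24.5024 5.7210 0.0000 0.0000 0.0000 0.0000

params: Δt=0.08780 u=1.09296 d=0.91494 q=0.50796 e^(-rΔt)=0.99466
t_5 payoffs: 24.5024 5.7210 0.0000 0.0000 0.0000 0.0000
t_4: node(4,0) S=105.5012 payoff=15.5288 vs cont=14.8823 → 15.5288 [stop]  node(4,1) S=126.0286 payoff=0.0000 vs cont=2.7999 → 2.7999 [wait]  node(4,2) S=150.5500 payoff=0.0000 vs cont=0.0000 → 0.0000 [wait]  node(4,3) S=179.8425 payoff=0.0000 vs cont=0.0000 → 0.0000 [wait]  node(4,4) S=214.8345 payoff=0.0000 vs cont=0.0000 → 0.0000 [wait]  ⇒ S*(4)=105.5012
t_3: node(3,0) S=115.3090 payoff=5.7210 vs cont=9.0147 → 9.0147 [wait]  node(3,1) S=137.7447 payoff=0.0000 vs cont=1.3703 → 1.3703 [wait]  node(3,2) S=164.5457 payoff=0.0000 vs cont=0.0000 → 0.0000 [wait]  node(3,3) S=196.5614 payoff=0.0000 vs cont=0.0000 → 0.0000 [wait]  ⇒ S*(3)=-
t_2: node(2,0) S=126.0286 payoff=0.0000 vs cont=5.1043 → 5.1043 [wait]  node(2,1) S=150.5500 payoff=0.0000 vs cont=0.6707 → 0.6707 [wait]  node(2,2) S=179.8425 payoff=0.0000 vs cont=0.0000 → 0.0000 [wait]  ⇒ S*(2)=-
t_1: node(1,0) S=137.7447 payoff=0.0000 vs cont=2.8369 → 2.8369 [wait]  node(1,1) S=164.5457 payoff=0.0000 vs cont=0.3282 → 0.3282 [wait]  ⇒ S*(1)=-
t_0: node(0,0) S=150.5500 payoff=0.0000 vs cont=1.5543 → 1.5543 [wait]  ⇒ S*(0)=-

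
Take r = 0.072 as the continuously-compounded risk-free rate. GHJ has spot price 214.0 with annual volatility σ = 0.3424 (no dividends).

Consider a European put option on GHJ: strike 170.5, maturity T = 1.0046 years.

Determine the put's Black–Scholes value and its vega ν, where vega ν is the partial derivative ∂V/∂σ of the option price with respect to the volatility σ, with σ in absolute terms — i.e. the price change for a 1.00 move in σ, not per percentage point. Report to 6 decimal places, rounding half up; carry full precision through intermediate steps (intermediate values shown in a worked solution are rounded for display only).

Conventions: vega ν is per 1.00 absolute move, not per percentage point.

σ√T = 0.3424·√1.0046 = 0.343187
d₁ = (ln(S/K) + (r+σ²/2)T) / (σ√T) = (ln(214.0/170.5) + (0.072+0.3424²/2)·1.0046) / 0.343187 = (0.227241 + 0.131220) / 0.343187 = 1.044506
d₂ = d₁ − σ√T = 1.044506 − 0.343187 = 0.701319
e^{−rT} = 0.930223
N(−d₁) = 0.148126,  N(−d₂) = 0.241552
Put price V = K·e^{−rT}·N(−d₂) − S·N(−d₁) = 38.310850 − 31.698899 = 6.611951
φ(d₁) = (1/√(2π))·e^{−d₁²/2} = 0.231209
ν = S·φ(d₁)·√T = 49.592317

price = 6.611951
ν = 49.592317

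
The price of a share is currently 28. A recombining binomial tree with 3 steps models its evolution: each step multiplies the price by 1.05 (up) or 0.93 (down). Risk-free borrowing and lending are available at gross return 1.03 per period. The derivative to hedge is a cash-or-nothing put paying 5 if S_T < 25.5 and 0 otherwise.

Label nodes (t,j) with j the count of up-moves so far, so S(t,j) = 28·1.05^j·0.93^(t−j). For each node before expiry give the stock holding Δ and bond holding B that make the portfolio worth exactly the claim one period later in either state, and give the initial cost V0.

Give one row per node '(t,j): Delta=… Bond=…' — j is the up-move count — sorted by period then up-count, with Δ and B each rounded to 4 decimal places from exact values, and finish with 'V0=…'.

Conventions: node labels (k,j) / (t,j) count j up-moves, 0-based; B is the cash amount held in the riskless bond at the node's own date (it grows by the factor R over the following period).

(0,0): Delta=-0.3896 Bond=11.2486
(1,0): Delta=-1.2946 Bond=35.1510
(1,1): Delta=-0.2293 Bond=6.8731
(2,0): Delta=0.0000 Bond=4.8544
(2,1): Delta=-1.5239 Bond=42.4757
(2,2): Delta=0.0000 Bond=0.0000
V0=0.3389

The replicating-portfolio and risk-neutral prices coincide; use p* = (1.03−0.93)/(1.05−0.93) = 0.8333 for the latter.
At maturity the claim pays: V(3,0)=5.0000, V(3,1)=5.0000, V(3,2)=0.0000, V(3,3)=0.0000
(2,0): S=24.2172. Δ = (V_up−V_dn)/(S_up−S_dn) = (5.0000−5.0000)/(25.4281−22.5220) = 0.0000. V = [p*·5.0000 + (1−p*)·5.0000]/1.03 = 4.8544. B = V − Δ·S = 4.8544.
(2,1): S=27.3420. Δ = (V_up−V_dn)/(S_up−S_dn) = (0.0000−5.0000)/(28.7091−25.4281) = -1.5239. V = [p*·0.0000 + (1−p*)·5.0000]/1.03 = 0.8091. B = V − Δ·S = 42.4757.
(2,2): S=30.8700. Δ = (V_up−V_dn)/(S_up−S_dn) = (0.0000−0.0000)/(32.4135−28.7091) = 0.0000. V = [p*·0.0000 + (1−p*)·0.0000]/1.03 = 0.0000. B = V − Δ·S = 0.0000.
(1,0): S=26.0400. Δ = (V_up−V_dn)/(S_up−S_dn) = (0.8091−4.8544)/(27.3420−24.2172) = -1.2946. V = [p*·0.8091 + (1−p*)·4.8544]/1.03 = 1.4401. B = V − Δ·S = 35.1510.
(1,1): S=29.4000. Δ = (V_up−V_dn)/(S_up−S_dn) = (0.0000−0.8091)/(30.8700−27.3420) = -0.2293. V = [p*·0.0000 + (1−p*)·0.8091]/1.03 = 0.1309. B = V − Δ·S = 6.8731.
(0,0): S=28.0000. Δ = (V_up−V_dn)/(S_up−S_dn) = (0.1309−1.4401)/(29.4000−26.0400) = -0.3896. V = [p*·0.1309 + (1−p*)·1.4401]/1.03 = 0.3389. B = V − Δ·S = 11.2486.
Verification: the root portfolio costs Δ(0,0)·S0 + B(0,0) = 0.3389, matching V0.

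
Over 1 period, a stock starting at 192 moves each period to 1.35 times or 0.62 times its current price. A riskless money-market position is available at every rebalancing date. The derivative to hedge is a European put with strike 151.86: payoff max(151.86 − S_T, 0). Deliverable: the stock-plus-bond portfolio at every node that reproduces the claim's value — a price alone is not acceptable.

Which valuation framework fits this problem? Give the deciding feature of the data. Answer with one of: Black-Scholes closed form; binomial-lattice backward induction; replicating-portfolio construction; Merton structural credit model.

framework: replicating-portfolio construction

Key observation: a price alone would not answer the question — the per-node share/bond construction on the spot-192, 1.35/0.62 tree is required, and only the replicating-portfolio method yields it.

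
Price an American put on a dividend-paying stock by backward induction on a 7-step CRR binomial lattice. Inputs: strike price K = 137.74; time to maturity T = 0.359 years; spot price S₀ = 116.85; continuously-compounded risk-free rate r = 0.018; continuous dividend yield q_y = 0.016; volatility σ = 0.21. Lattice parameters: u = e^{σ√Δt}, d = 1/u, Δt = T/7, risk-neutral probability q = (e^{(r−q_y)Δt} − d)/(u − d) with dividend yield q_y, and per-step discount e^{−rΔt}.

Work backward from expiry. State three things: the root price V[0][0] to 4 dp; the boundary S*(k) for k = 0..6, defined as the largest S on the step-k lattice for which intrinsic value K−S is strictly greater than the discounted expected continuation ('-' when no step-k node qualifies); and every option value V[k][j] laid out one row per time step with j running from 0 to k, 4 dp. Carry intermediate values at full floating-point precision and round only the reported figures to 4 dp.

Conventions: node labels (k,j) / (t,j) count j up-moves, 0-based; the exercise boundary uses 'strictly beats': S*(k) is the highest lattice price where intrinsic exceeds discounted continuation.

Δt=0.05129  u=1.04871  d=0.95356  q=0.48919  discount=0.99908
step 7 (expiry): payoffs max(K−S,0) = 53.9771 45.6189 36.4266 26.3170 15.1987 2.9709 0.0000 0.0000
step 6: (k=6,j=0): S=87.8426, K−S=49.8974, hold=49.8423 ⇒ V=49.8974 exercise | (k=6,j=1): S=96.6080, K−S=41.1320, hold=41.0841 ⇒ V=41.1320 exercise | (k=6,j=2): S=106.2480, K−S=31.4920, hold=31.4520 ⇒ V=31.4920 exercise | (k=6,j=3): S=116.8500, K−S=20.8900, hold=20.8587 ⇒ V=20.8900 exercise | (k=6,j=4): S=128.5099, K−S=9.2301, hold=9.2084 ⇒ V=9.2301 exercise | (k=6,j=5): S=141.3332, K−S=0.0000, hold=1.5162 ⇒ V=1.5162 continue | (k=6,j=6): S=155.4362, K−S=0.0000, hold=0.0000 ⇒ V=0.0000 continue  boundary S*=128.5099
step 5: (k=5,j=0): S=92.1211, K−S=45.6189, hold=45.5673 ⇒ V=45.6189 exercise | (k=5,j=1): S=101.3134, K−S=36.4266, hold=36.3826 ⇒ V=36.4266 exercise | (k=5,j=2): S=111.4230, K−S=26.3170, hold=26.2813 ⇒ V=26.3170 exercise | (k=5,j=3): S=122.5413, K−S=15.1987, hold=15.1721 ⇒ V=15.1987 exercise | (k=5,j=4): S=134.7691, K−S=2.9709, hold=5.4515 ⇒ V=5.4515 continue | (k=5,j=5): S=148.2170, K−S=0.0000, hold=0.7738 ⇒ V=0.7738 continue  boundary S*=122.5413
step 4: (k=4,j=0): S=96.6080, K−S=41.1320, hold=41.0841 ⇒ V=41.1320 exercise | (k=4,j=1): S=106.2480, K−S=31.4920, hold=31.4520 ⇒ V=31.4920 exercise | (k=4,j=2): S=116.8500, K−S=20.8900, hold=20.8587 ⇒ V=20.8900 exercise | (k=4,j=3): S=128.5099, K−S=9.2301, hold=10.4208 ⇒ V=10.4208 continue | (k=4,j=4): S=141.3332, K−S=0.0000, hold=3.1603 ⇒ V=3.1603 continue  boundary S*=116.8500
step 3: (k=3,j=0): S=101.3134, K−S=36.4266, hold=36.3826 ⇒ V=36.4266 exercise | (k=3,j=1): S=111.4230, K−S=26.3170, hold=26.2813 ⇒ V=26.3170 exercise | (k=3,j=2): S=122.5413, K−S=15.1987, hold=15.7540 ⇒ V=15.7540 continue | (k=3,j=3): S=134.7691, K−S=2.9709, hold=6.8627 ⇒ V=6.8627 continue  boundary S*=111.4230
step 2: (k=2,j=0): S=106.2480, K−S=31.4920, hold=31.4520 ⇒ V=31.4920 exercise | (k=2,j=1): S=116.8500, K−S=20.8900, hold=21.1302 ⇒ V=21.1302 continue | (k=2,j=2): S=128.5099, K−S=9.2301, hold=11.3939 ⇒ V=11.3939 continue  boundary S*=106.2480
step 1: (k=1,j=0): S=111.4230, K−S=26.3170, hold=26.3987 ⇒ V=26.3987 continue | (k=1,j=1): S=122.5413, K−S=15.1987, hold=16.3522 ⇒ V=16.3522 continue  boundary S*=-
step 0: (k=0,j=0): S=116.8500, K−S=20.8900, hold=21.4642 ⇒ V=21.4642 continue  boundary S*=-

price = 21.4642
boundary = - - 106.2480 111.4230 116.8500 122.5413 128.5099
tree:
21.4642
26.3987 16.3522
31.4920 21.1302 11.3939
36.4266 26.3170 15.7540 6.8627
41.1320 31.4920 20.8900 10.4208 3.1603
45.6189 36.4266 26.3170 15.1987 5.4515 0.7738
49.8974 41.1320 31.4920 20.8900 9.2301 1.5162 0.0000
53.9771 45.6189 36.4266 26.3170 15.1987 2.9709 0.0000 0.0000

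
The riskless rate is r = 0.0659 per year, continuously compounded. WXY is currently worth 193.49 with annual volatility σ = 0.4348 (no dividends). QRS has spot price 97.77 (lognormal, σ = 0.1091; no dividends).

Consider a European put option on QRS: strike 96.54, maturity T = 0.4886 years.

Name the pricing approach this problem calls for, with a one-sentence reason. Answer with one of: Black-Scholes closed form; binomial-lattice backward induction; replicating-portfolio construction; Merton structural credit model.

framework: Black-Scholes closed form

Key observation: everything needed for the exact continuous-time valuation of the European put on QRS (strike 96.54) is given, and no feature rules the closed form out.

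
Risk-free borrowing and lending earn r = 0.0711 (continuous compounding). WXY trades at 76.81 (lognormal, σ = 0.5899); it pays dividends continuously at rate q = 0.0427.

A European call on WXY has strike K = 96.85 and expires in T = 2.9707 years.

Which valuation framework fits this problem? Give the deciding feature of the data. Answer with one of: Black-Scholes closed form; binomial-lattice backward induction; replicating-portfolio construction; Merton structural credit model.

Key observation: a European claim on WXY (strike 96.85) — a lognormal (GBM) underlying with constant rate and volatility — has an exact closed-form value; no lattice or capital structure is involved.

framework: Black-Scholes closed form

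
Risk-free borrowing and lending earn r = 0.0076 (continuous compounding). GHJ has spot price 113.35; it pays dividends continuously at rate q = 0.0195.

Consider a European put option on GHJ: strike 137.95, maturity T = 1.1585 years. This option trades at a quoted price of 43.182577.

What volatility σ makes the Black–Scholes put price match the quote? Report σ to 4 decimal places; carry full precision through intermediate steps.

At σ = 0.5431 the Black–Scholes value reproduces the quote:
σ√T = 0.5431·√1.1585 = 0.584558
d₁ = (ln(S/K) + (r−q+σ²/2)T) / (σ√T) = (ln(113.35/137.95) + (0.0076−0.0195+0.5431²/2)·1.1585) / 0.584558 = (-0.196411 + 0.157068) / 0.584558 = -0.067304
d₂ = d₁ − σ√T = -0.067304 − 0.584558 = -0.651862
e^{−rT} = 0.991234
e^{−qT} = 0.977663
N(−d₁) = 0.526830,  N(−d₂) = 0.742755
V = K·e^{−rT}·N(−d₂) − S·e^{−qT}·N(−d₁) = 101.564847 − 58.382270 = 43.182577 (the quoted price), and the Black–Scholes price is strictly increasing in σ, so σ is unique

sigma = 0.5431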